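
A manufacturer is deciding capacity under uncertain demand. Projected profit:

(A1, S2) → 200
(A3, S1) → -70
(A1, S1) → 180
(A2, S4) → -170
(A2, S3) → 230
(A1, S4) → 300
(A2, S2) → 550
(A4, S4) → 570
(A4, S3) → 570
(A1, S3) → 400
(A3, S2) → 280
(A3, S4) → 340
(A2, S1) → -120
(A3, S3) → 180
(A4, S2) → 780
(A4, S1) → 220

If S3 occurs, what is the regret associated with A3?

390

Best payoff under S3 is 570.
Regret = 570 − 180 = 390.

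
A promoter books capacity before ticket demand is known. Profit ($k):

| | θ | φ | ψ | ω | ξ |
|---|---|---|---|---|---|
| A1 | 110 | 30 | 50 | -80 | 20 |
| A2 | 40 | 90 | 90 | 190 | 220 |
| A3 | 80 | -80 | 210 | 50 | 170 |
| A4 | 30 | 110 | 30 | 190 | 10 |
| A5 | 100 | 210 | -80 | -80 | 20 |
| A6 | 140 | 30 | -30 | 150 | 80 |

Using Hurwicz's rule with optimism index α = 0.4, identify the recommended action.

A1: 0.4·110 + 0.6·(-80) = -4
A2: 0.4·220 + 0.6·40 = 112
A3: 0.4·210 + 0.6·(-80) = 36
A4: 0.4·190 + 0.6·10 = 82
A5: 0.4·210 + 0.6·(-80) = 36
A6: 0.4·150 + 0.6·(-30) = 42
Highest Hurwicz score = 112 → A2.

A2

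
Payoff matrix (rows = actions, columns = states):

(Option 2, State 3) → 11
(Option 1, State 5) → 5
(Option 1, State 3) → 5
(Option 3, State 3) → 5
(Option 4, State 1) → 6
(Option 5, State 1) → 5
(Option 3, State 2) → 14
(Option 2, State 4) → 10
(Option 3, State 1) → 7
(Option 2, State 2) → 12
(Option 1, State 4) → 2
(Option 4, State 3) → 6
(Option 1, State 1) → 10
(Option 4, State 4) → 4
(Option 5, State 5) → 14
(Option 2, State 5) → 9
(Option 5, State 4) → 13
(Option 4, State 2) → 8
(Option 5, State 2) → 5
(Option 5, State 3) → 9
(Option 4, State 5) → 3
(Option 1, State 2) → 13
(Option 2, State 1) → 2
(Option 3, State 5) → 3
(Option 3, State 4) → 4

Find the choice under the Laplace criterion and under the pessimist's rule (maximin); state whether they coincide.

Row averages: Option 1=7, Option 2=8.8, Option 3=6.6, Option 4=5.4, Option 5=9.2
Highest average = 9.2 → Option 5.
Row minima: Option 1=2, Option 2=2, Option 3=3, Option 4=3, Option 5=5
Best worst-case = 5 → Option 5.

laplace → Option 5; maximin → Option 5 (agree)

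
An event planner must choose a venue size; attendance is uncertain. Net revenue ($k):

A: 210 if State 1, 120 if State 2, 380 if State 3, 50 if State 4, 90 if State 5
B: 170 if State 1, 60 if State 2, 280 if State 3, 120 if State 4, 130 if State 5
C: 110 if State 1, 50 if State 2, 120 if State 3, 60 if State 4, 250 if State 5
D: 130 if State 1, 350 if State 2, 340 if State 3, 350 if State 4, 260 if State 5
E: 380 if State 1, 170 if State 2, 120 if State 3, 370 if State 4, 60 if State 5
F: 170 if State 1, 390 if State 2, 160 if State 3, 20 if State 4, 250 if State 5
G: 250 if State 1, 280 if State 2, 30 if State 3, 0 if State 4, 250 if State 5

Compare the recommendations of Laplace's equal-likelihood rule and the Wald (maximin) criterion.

laplace → D; maximin → D (agree)

Row averages: A=170, B=152, C=118, D=286, E=220, F=198, G=162
Highest average = 286 → D.
Row minima: A=50, B=60, C=50, D=130, E=60, F=20, G=0
Best worst-case = 130 → D.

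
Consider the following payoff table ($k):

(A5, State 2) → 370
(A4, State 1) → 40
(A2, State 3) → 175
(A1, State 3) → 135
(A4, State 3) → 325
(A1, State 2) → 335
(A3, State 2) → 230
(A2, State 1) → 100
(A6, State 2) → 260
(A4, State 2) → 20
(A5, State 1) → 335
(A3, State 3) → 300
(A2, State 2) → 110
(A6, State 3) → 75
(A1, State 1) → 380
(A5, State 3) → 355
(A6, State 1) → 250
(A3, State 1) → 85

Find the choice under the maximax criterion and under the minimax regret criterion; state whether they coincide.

Row maxima: A1=380, A2=175, A3=300, A4=325, A5=370, A6=260
Best best-case = 380 → A1.
Column bests: State 1=380, State 2=370, State 3=355.
A1 regrets: 0, 35, 220 → max 220
A2 regrets: 280, 260, 180 → max 280
A3 regrets: 295, 140, 55 → max 295
A4 regrets: 340, 350, 30 → max 350
A5 regrets: 45, 0, 0 → max 45
A6 regrets: 130, 110, 280 → max 280
Smallest max regret = 45 → A5.

maximax → A1; minimax regret → A5 (disagree)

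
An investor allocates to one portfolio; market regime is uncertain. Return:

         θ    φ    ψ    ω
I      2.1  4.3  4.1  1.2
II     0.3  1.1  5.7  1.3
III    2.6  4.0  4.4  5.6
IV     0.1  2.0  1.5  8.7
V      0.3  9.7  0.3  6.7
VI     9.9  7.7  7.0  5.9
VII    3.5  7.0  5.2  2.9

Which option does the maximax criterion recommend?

VI

Row maxima: I=4.3, II=5.7, III=5.6, IV=8.7, V=9.7, VI=9.9, VII=7.0
Best best-case = 9.9 → VI.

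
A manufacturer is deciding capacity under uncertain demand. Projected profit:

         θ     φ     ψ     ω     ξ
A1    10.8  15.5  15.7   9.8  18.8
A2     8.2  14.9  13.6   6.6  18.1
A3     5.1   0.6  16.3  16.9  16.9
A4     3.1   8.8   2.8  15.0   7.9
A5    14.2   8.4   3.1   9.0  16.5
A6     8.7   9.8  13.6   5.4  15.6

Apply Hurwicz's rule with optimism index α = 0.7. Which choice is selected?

A1: 0.7·18.8 + 0.3·9.8 = 16.1
A2: 0.7·18.1 + 0.3·6.6 = 14.65
A3: 0.7·16.9 + 0.3·0.6 = 12.01
A4: 0.7·15.0 + 0.3·2.8 = 11.34
A5: 0.7·16.5 + 0.3·3.1 = 12.48
A6: 0.7·15.6 + 0.3·5.4 = 12.54
Highest Hurwicz score = 16.1 → A1.

A1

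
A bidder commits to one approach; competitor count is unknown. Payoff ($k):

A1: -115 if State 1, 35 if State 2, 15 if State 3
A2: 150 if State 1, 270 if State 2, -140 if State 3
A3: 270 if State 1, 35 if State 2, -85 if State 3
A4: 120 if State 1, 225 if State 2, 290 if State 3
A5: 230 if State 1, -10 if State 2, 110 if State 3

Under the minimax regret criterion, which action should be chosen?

A4

Column bests: State 1=270, State 2=270, State 3=290.
A1 regrets: 385, 235, 275 → max 385
A2 regrets: 120, 0, 430 → max 430
A3 regrets: 0, 235, 375 → max 375
A4 regrets: 150, 45, 0 → max 150
A5 regrets: 40, 280, 180 → max 280
Smallest max regret = 150 → A4.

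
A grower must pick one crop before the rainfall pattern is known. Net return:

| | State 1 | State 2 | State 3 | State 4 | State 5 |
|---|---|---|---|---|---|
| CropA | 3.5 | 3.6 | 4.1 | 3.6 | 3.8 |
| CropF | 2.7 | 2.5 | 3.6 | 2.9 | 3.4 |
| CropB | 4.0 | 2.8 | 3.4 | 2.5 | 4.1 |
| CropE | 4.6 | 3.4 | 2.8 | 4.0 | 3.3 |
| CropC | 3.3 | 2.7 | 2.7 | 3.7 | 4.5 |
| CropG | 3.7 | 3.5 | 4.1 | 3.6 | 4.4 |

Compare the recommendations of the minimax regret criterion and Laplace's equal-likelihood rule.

minimax regret → CropG; laplace → CropG (agree)

Column bests: State 1=4.6, State 2=3.6, State 3=4.1, State 4=4.0, State 5=4.5.
CropA regrets: 1.1, 0.0, 0.0, 0.4, 0.7 → max 1.1
CropF regrets: 1.9, 1.1, 0.5, 1.1, 1.1 → max 1.9
CropB regrets: 0.6, 0.8, 0.7, 1.5, 0.4 → max 1.5
CropE regrets: 0.0, 0.2, 1.3, 0.0, 1.2 → max 1.3
CropC regrets: 1.3, 0.9, 1.4, 0.3, 0.0 → max 1.4
CropG regrets: 0.9, 0.1, 0.0, 0.4, 0.1 → max 0.9
Smallest max regret = 0.9 → CropG.
Row averages: CropA=3.72, CropF=3.02, CropB=3.36, CropE=3.62, CropC=3.38, CropG=3.86
Highest average = 3.86 → CropG.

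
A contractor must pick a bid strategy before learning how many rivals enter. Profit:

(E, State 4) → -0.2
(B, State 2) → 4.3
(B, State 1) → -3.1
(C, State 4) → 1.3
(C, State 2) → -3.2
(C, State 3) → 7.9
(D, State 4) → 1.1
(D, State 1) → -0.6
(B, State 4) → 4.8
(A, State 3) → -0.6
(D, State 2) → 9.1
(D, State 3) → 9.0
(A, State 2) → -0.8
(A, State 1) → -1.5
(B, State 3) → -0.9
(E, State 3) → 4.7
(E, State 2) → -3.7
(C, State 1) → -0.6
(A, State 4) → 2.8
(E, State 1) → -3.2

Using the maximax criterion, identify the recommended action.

Row maxima: A=2.8, B=4.8, C=7.9, D=9.1, E=4.7
Best best-case = 9.1 → D.

D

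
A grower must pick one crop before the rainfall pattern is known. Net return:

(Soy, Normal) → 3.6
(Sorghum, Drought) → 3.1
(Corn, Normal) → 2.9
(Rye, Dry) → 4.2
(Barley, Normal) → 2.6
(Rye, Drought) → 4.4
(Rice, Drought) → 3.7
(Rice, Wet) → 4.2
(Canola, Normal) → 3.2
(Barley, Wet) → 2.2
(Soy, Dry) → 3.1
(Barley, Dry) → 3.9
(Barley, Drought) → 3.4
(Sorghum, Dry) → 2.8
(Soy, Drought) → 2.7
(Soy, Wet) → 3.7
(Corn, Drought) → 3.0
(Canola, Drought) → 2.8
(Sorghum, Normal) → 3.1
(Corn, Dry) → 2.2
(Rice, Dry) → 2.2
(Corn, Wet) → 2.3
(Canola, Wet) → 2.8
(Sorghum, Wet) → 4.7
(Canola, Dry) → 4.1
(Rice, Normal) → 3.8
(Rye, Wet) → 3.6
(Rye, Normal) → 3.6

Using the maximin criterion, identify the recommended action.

Rye

Row minima: Sorghum=2.8, Soy=2.7, Barley=2.2, Canola=2.8, Corn=2.2, Rye=3.6, Rice=2.2
Best worst-case = 3.6 → Rye.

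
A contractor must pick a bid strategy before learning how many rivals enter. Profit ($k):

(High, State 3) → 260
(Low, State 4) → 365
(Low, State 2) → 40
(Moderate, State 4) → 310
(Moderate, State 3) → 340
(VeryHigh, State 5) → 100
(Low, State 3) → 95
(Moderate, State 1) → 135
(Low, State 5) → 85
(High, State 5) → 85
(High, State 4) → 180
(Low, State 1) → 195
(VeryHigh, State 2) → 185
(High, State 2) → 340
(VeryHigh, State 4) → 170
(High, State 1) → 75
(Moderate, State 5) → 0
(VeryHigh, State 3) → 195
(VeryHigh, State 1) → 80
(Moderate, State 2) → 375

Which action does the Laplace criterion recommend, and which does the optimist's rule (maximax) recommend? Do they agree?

Row averages: Low=156, Moderate=232, High=188, VeryHigh=146
Highest average = 232 → Moderate.
Row maxima: Low=365, Moderate=375, High=340, VeryHigh=195
Best best-case = 375 → Moderate.

laplace → Moderate; maximax → Moderate (agree)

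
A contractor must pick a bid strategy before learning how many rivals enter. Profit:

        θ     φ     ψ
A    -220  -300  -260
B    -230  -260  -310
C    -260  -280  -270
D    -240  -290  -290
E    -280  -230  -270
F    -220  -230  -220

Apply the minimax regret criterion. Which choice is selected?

F

Column bests: θ=-220, φ=-230, ψ=-220.
A regrets: 0, 70, 40 → max 70
B regrets: 10, 30, 90 → max 90
C regrets: 40, 50, 50 → max 50
D regrets: 20, 60, 70 → max 70
E regrets: 60, 0, 50 → max 60
F regrets: 0, 0, 0 → max 0
Smallest max regret = 0 → F.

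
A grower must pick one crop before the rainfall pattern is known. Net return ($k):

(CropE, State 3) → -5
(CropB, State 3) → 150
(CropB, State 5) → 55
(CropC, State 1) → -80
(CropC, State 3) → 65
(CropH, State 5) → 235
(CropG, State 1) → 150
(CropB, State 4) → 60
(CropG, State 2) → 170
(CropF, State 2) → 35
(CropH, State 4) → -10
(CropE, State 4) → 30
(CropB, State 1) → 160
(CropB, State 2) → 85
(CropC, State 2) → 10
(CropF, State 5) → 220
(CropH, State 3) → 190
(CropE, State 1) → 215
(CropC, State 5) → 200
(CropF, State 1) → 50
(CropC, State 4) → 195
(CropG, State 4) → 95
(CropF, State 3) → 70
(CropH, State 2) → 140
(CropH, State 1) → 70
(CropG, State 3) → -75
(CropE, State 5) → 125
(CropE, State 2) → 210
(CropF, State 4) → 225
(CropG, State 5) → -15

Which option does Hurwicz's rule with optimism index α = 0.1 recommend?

CropB

CropH: 0.1·235 + 0.9·(-10) = 14.5
CropG: 0.1·170 + 0.9·(-75) = -50.5
CropE: 0.1·215 + 0.9·(-5) = 17
CropF: 0.1·225 + 0.9·35 = 54
CropC: 0.1·200 + 0.9·(-80) = -52
CropB: 0.1·160 + 0.9·55 = 65.5
Highest Hurwicz score = 65.5 → CropB.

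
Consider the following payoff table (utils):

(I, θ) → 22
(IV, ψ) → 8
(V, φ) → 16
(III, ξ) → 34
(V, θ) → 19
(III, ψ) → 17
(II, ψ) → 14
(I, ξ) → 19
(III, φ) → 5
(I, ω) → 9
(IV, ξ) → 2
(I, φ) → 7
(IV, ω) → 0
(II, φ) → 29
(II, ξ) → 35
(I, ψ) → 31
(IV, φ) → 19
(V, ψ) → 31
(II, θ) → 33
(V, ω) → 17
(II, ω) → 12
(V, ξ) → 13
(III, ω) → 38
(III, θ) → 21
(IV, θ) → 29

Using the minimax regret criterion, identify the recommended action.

V

Column bests: θ=33, φ=29, ψ=31, ω=38, ξ=35.
I regrets: 11, 22, 0, 29, 16 → max 29
II regrets: 0, 0, 17, 26, 0 → max 26
III regrets: 12, 24, 14, 0, 1 → max 24
IV regrets: 4, 10, 23, 38, 33 → max 38
V regrets: 14, 13, 0, 21, 22 → max 22
Smallest max regret = 22 → V.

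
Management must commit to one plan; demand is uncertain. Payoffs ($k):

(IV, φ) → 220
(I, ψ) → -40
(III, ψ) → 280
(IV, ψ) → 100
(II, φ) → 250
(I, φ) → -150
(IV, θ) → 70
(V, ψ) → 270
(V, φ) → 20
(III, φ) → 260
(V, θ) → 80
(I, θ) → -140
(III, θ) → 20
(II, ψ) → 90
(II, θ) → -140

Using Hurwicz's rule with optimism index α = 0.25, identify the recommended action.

I: 0.25·(-40) + 0.75·(-150) = -122.5
II: 0.25·250 + 0.75·(-140) = -42.5
III: 0.25·280 + 0.75·20 = 85
IV: 0.25·220 + 0.75·70 = 107.5
V: 0.25·270 + 0.75·20 = 82.5
Highest Hurwicz score = 107.5 → IV.

IV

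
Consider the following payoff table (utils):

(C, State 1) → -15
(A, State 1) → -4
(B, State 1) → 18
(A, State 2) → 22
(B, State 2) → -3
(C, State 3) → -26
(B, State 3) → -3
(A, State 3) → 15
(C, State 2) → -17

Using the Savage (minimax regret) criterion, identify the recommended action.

Column bests: State 1=18, State 2=22, State 3=15.
A regrets: 22, 0, 0 → max 22
B regrets: 0, 25, 18 → max 25
C regrets: 33, 39, 41 → max 41
Smallest max regret = 22 → A.

A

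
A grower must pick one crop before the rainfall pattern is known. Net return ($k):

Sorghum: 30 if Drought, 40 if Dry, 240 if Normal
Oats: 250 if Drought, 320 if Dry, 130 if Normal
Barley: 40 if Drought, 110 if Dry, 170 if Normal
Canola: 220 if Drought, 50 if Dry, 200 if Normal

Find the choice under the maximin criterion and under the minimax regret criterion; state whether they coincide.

Row minima: Sorghum=30, Oats=130, Barley=40, Canola=50
Best worst-case = 130 → Oats.
Column bests: Drought=250, Dry=320, Normal=240.
Sorghum regrets: 220, 280, 0 → max 280
Oats regrets: 0, 0, 110 → max 110
Barley regrets: 210, 210, 70 → max 210
Canola regrets: 30, 270, 40 → max 270
Smallest max regret = 110 → Oats.

maximin → Oats; minimax regret → Oats (agree)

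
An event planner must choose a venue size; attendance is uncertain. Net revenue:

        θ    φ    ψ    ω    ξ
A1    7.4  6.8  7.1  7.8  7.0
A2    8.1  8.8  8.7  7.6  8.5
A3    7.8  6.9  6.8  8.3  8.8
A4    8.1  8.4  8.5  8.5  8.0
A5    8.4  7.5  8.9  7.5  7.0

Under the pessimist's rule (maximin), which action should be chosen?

Row minima: A1=6.8, A2=7.6, A3=6.8, A4=8.0, A5=7.0
Best worst-case = 8.0 → A4.

A4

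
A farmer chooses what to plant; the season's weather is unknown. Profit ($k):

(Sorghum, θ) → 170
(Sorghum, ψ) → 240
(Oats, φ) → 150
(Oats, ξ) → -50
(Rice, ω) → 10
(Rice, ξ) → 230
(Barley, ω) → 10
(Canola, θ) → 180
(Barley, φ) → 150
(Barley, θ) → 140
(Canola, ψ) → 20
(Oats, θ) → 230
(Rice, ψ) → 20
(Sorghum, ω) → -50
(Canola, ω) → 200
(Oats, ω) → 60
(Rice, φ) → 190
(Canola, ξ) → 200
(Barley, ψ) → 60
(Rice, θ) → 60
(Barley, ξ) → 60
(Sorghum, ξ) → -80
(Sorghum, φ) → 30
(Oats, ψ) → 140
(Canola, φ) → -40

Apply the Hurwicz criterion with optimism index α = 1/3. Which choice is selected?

Barley: 1/3·150 + 2/3·10 = 170/3
Rice: 1/3·230 + 2/3·10 = 250/3
Sorghum: 1/3·240 + 2/3·(-80) = 80/3
Canola: 1/3·200 + 2/3·(-40) = 40
Oats: 1/3·230 + 2/3·(-50) = 130/3
Highest Hurwicz score = 250/3 → Rice.

Rice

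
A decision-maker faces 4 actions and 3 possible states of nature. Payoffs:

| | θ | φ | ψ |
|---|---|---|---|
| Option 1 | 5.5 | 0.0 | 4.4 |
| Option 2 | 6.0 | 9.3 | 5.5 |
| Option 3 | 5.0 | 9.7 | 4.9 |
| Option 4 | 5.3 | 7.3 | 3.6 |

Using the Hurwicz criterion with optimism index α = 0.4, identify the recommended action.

Option 2

Option 1: 0.4·5.5 + 0.6·0.0 = 2.2
Option 2: 0.4·9.3 + 0.6·5.5 = 7.02
Option 3: 0.4·9.7 + 0.6·4.9 = 6.82
Option 4: 0.4·7.3 + 0.6·3.6 = 5.08
Highest Hurwicz score = 7.02 → Option 2.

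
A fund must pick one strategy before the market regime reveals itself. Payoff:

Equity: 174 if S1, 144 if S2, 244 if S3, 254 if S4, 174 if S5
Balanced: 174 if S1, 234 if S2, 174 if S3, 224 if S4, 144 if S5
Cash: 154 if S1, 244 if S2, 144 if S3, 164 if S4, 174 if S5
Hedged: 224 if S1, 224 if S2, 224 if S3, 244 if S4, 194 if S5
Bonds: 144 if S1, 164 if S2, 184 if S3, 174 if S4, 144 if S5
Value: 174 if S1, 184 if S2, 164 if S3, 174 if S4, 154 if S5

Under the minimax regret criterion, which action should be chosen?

Column bests: S1=224, S2=244, S3=244, S4=254, S5=194.
Equity regrets: 50, 100, 0, 0, 20 → max 100
Balanced regrets: 50, 10, 70, 30, 50 → max 70
Cash regrets: 70, 0, 100, 90, 20 → max 100
Hedged regrets: 0, 20, 20, 10, 0 → max 20
Bonds regrets: 80, 80, 60, 80, 50 → max 80
Value regrets: 50, 60, 80, 80, 40 → max 80
Smallest max regret = 20 → Hedged.

Hedged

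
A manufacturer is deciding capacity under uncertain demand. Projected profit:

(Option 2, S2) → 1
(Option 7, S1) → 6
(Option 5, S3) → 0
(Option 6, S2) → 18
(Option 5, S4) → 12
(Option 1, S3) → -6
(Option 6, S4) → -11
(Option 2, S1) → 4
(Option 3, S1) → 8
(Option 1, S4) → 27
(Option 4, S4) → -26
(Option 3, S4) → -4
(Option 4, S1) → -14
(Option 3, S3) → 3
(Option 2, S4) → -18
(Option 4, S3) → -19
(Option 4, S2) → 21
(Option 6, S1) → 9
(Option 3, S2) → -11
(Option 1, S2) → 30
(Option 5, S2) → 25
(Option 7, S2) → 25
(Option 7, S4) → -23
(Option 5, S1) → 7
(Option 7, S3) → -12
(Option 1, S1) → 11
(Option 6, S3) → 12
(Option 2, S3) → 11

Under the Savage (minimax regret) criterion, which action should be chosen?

Column bests: S1=11, S2=30, S3=12, S4=27.
Option 1 regrets: 0, 0, 18, 0 → max 18
Option 2 regrets: 7, 29, 1, 45 → max 45
Option 3 regrets: 3, 41, 9, 31 → max 41
Option 4 regrets: 25, 9, 31, 53 → max 53
Option 5 regrets: 4, 5, 12, 15 → max 15
Option 6 regrets: 2, 12, 0, 38 → max 38
Option 7 regrets: 5, 5, 24, 50 → max 50
Smallest max regret = 15 → Option 5.

Option 5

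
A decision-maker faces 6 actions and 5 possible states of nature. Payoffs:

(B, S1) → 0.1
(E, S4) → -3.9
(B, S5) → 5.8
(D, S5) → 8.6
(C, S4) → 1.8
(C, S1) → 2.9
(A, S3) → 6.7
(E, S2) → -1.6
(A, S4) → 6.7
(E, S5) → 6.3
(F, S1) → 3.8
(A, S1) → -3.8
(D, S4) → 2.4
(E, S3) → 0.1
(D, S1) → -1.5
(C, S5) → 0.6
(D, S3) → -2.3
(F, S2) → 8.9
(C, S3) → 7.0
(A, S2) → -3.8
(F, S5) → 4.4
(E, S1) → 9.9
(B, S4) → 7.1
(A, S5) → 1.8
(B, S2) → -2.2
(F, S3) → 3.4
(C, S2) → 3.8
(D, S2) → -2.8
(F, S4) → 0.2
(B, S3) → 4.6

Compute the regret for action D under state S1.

11.4

Best payoff under S1 is 9.9.
Regret = 9.9 − (-1.5) = 11.4.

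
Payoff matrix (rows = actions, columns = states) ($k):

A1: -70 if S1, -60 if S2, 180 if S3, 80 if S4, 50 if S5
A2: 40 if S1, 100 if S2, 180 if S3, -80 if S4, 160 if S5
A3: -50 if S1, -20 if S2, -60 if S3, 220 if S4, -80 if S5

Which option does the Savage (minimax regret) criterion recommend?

Column bests: S1=40, S2=100, S3=180, S4=220, S5=160.
A1 regrets: 110, 160, 0, 140, 110 → max 160
A2 regrets: 0, 0, 0, 300, 0 → max 300
A3 regrets: 90, 120, 240, 0, 240 → max 240
Smallest max regret = 160 → A1.

A1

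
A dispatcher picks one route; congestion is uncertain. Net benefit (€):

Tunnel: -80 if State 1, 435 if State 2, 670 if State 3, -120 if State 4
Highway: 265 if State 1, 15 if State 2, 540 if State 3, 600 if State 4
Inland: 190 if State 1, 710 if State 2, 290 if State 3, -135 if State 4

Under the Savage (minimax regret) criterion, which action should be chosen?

Column bests: State 1=265, State 2=710, State 3=670, State 4=600.
Tunnel regrets: 345, 275, 0, 720 → max 720
Highway regrets: 0, 695, 130, 0 → max 695
Inland regrets: 75, 0, 380, 735 → max 735
Smallest max regret = 695 → Highway.

Highway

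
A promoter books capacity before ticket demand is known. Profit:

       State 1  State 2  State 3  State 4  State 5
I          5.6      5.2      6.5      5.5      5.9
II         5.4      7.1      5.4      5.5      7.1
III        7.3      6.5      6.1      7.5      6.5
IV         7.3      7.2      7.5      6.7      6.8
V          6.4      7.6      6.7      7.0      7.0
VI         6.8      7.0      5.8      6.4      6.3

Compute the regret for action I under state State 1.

Best payoff under State 1 is 7.3.
Regret = 7.3 − 5.6 = 1.7.

1.7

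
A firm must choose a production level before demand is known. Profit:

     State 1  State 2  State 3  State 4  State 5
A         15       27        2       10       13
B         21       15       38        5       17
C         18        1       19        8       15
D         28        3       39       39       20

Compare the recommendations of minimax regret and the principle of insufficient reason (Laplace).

minimax regret → D; laplace → D (agree)

Column bests: State 1=28, State 2=27, State 3=39, State 4=39, State 5=20.
A regrets: 13, 0, 37, 29, 7 → max 37
B regrets: 7, 12, 1, 34, 3 → max 34
C regrets: 10, 26, 20, 31, 5 → max 31
D regrets: 0, 24, 0, 0, 0 → max 24
Smallest max regret = 24 → D.
Row averages: A=13.4, B=19.2, C=12.2, D=25.8
Highest average = 25.8 → D.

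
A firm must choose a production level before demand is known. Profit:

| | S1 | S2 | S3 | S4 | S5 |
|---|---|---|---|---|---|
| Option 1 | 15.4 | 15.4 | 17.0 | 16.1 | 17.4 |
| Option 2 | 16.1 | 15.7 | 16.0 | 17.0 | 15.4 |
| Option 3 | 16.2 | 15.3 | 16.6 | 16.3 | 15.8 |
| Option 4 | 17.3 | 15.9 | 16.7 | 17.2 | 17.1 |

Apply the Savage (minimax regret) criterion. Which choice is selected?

Column bests: S1=17.3, S2=15.9, S3=17.0, S4=17.2, S5=17.4.
Option 1 regrets: 1.9, 0.5, 0.0, 1.1, 0.0 → max 1.9
Option 2 regrets: 1.2, 0.2, 1.0, 0.2, 2.0 → max 2.0
Option 3 regrets: 1.1, 0.6, 0.4, 0.9, 1.6 → max 1.6
Option 4 regrets: 0.0, 0.0, 0.3, 0.0, 0.3 → max 0.3
Smallest max regret = 0.3 → Option 4.

Option 4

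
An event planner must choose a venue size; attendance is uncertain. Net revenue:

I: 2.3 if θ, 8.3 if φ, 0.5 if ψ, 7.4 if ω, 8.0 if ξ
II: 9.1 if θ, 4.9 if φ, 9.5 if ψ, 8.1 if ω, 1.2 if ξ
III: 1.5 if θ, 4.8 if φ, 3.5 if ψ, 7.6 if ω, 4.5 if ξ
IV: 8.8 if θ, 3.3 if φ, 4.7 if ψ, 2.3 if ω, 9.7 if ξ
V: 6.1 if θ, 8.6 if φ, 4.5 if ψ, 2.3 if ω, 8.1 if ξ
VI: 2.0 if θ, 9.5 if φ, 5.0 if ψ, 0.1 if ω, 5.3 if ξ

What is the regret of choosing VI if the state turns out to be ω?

Best payoff under ω is 8.1.
Regret = 8.1 − 0.1 = 8.0.

8.0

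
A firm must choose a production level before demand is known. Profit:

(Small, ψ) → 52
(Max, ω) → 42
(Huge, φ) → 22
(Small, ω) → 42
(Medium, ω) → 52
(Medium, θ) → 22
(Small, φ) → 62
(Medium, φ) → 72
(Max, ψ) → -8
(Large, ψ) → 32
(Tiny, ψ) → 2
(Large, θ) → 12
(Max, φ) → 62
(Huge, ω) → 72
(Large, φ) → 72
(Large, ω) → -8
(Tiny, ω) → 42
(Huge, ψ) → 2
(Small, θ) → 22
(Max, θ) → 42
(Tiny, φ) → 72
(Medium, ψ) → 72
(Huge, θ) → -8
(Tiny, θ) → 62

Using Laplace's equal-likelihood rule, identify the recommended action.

Medium

Row averages: Tiny=44.5, Small=44.5, Medium=54.5, Large=27, Huge=22, Max=34.5
Highest average = 54.5 → Medium.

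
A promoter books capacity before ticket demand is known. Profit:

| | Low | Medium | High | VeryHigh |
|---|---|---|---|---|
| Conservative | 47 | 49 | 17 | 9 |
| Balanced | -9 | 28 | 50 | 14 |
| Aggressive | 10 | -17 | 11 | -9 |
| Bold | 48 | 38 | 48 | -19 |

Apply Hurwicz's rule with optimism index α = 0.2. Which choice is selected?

Conservative

Conservative: 0.2·49 + 0.8·9 = 17
Balanced: 0.2·50 + 0.8·(-9) = 2.8
Aggressive: 0.2·11 + 0.8·(-17) = -11.4
Bold: 0.2·48 + 0.8·(-19) = -5.6
Highest Hurwicz score = 17 → Conservative.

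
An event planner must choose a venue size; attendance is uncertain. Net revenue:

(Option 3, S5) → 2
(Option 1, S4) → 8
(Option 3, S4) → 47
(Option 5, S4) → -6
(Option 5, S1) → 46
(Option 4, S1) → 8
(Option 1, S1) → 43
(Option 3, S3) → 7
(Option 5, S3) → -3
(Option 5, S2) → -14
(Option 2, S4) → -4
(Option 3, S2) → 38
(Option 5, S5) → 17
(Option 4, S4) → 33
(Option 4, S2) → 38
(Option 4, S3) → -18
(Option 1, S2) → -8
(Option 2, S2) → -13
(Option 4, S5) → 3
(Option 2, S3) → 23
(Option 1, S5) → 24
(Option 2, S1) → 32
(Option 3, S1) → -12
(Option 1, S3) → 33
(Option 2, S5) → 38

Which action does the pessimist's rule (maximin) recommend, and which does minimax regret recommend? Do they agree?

Row minima: Option 1=-8, Option 2=-13, Option 3=-12, Option 4=-18, Option 5=-14
Best worst-case = -8 → Option 1.
Column bests: S1=46, S2=38, S3=33, S4=47, S5=38.
Option 1 regrets: 3, 46, 0, 39, 14 → max 46
Option 2 regrets: 14, 51, 10, 51, 0 → max 51
Option 3 regrets: 58, 0, 26, 0, 36 → max 58
Option 4 regrets: 38, 0, 51, 14, 35 → max 51
Option 5 regrets: 0, 52, 36, 53, 21 → max 53
Smallest max regret = 46 → Option 1.

maximin → Option 1; minimax regret → Option 1 (agree)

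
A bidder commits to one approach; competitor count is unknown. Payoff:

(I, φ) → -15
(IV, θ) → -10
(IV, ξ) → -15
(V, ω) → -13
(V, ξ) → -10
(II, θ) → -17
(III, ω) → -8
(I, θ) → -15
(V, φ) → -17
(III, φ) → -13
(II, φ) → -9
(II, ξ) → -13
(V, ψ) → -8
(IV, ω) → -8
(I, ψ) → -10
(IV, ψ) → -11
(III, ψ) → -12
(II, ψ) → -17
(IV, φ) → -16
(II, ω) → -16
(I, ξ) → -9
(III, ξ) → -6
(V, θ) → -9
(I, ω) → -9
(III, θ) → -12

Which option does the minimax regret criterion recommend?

III

Column bests: θ=-9, φ=-9, ψ=-8, ω=-8, ξ=-6.
I regrets: 6, 6, 2, 1, 3 → max 6
II regrets: 8, 0, 9, 8, 7 → max 9
III regrets: 3, 4, 4, 0, 0 → max 4
IV regrets: 1, 7, 3, 0, 9 → max 9
V regrets: 0, 8, 0, 5, 4 → max 8
Smallest max regret = 4 → III.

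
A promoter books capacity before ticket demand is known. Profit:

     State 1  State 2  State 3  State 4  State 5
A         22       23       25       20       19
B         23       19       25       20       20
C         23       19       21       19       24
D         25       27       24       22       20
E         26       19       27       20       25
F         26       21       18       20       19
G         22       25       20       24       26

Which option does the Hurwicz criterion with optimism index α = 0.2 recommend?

A: 0.2·25 + 0.8·19 = 20.2
B: 0.2·25 + 0.8·19 = 20.2
C: 0.2·24 + 0.8·19 = 20
D: 0.2·27 + 0.8·20 = 21.4
E: 0.2·27 + 0.8·19 = 20.6
F: 0.2·26 + 0.8·18 = 19.6
G: 0.2·26 + 0.8·20 = 21.2
Highest Hurwicz score = 21.4 → D.

D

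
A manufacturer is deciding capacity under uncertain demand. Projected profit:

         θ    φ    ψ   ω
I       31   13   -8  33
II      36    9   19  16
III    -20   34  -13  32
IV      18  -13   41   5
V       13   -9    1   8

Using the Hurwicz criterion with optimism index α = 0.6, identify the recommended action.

II

I: 0.6·33 + 0.4·(-8) = 16.6
II: 0.6·36 + 0.4·9 = 25.2
III: 0.6·34 + 0.4·(-20) = 12.4
IV: 0.6·41 + 0.4·(-13) = 19.4
V: 0.6·13 + 0.4·(-9) = 4.2
Highest Hurwicz score = 25.2 → II.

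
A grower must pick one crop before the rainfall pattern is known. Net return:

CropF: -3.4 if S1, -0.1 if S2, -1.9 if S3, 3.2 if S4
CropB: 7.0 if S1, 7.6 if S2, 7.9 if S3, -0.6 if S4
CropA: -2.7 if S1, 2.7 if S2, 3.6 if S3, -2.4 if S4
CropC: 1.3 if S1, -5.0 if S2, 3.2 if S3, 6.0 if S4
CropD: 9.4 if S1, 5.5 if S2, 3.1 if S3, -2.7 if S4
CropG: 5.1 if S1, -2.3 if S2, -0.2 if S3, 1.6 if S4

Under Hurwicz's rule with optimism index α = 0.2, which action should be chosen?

CropB

CropF: 0.2·3.2 + 0.8·(-3.4) = -2.08
CropB: 0.2·7.9 + 0.8·(-0.6) = 1.1
CropA: 0.2·3.6 + 0.8·(-2.7) = -1.44
CropC: 0.2·6.0 + 0.8·(-5.0) = -2.8
CropD: 0.2·9.4 + 0.8·(-2.7) = -0.28
CropG: 0.2·5.1 + 0.8·(-2.3) = -0.82
Highest Hurwicz score = 1.1 → CropB.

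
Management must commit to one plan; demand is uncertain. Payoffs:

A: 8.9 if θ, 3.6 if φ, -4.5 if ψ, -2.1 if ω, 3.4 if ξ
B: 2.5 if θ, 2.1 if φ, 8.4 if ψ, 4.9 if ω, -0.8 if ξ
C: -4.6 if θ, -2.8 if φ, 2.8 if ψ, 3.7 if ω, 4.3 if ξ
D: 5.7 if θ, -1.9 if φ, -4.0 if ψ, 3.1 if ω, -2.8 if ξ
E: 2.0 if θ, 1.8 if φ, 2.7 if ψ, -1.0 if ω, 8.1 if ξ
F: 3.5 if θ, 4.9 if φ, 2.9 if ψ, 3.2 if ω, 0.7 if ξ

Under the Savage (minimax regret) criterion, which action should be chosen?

E

Column bests: θ=8.9, φ=4.9, ψ=8.4, ω=4.9, ξ=8.1.
A regrets: 0.0, 1.3, 12.9, 7.0, 4.7 → max 12.9
B regrets: 6.4, 2.8, 0.0, 0.0, 8.9 → max 8.9
C regrets: 13.5, 7.7, 5.6, 1.2, 3.8 → max 13.5
D regrets: 3.2, 6.8, 12.4, 1.8, 10.9 → max 12.4
E regrets: 6.9, 3.1, 5.7, 5.9, 0.0 → max 6.9
F regrets: 5.4, 0.0, 5.5, 1.7, 7.4 → max 7.4
Smallest max regret = 6.9 → E.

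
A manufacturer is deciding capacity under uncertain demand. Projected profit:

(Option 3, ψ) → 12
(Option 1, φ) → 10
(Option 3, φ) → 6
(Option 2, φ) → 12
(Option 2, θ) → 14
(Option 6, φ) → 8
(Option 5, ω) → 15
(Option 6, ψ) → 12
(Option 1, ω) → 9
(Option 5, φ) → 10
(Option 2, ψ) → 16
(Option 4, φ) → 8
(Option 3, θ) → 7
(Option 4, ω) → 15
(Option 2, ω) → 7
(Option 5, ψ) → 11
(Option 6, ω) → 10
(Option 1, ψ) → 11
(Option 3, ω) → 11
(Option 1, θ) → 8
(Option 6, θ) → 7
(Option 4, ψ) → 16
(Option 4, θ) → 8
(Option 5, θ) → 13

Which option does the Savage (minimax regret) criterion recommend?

Option 5

Column bests: θ=14, φ=12, ψ=16, ω=15.
Option 1 regrets: 6, 2, 5, 6 → max 6
Option 2 regrets: 0, 0, 0, 8 → max 8
Option 3 regrets: 7, 6, 4, 4 → max 7
Option 4 regrets: 6, 4, 0, 0 → max 6
Option 5 regrets: 1, 2, 5, 0 → max 5
Option 6 regrets: 7, 4, 4, 5 → max 7
Smallest max regret = 5 → Option 5.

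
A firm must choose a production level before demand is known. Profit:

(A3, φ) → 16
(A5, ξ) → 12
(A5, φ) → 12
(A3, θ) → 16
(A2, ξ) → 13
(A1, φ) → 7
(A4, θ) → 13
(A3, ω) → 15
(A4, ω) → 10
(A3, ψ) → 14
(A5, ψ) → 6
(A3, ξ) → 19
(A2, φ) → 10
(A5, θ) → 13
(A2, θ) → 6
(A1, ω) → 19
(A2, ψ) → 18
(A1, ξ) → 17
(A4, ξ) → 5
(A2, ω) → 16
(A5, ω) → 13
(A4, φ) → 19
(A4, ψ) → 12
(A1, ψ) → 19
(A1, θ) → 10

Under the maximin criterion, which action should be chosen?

Row minima: A1=7, A2=6, A3=14, A4=5, A5=6
Best worst-case = 14 → A3.

A3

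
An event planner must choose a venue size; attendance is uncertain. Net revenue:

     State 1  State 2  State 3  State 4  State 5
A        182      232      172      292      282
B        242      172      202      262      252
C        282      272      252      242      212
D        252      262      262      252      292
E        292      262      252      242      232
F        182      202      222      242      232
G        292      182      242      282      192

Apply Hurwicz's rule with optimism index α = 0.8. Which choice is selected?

D

A: 0.8·292 + 0.2·172 = 268
B: 0.8·262 + 0.2·172 = 244
C: 0.8·282 + 0.2·212 = 268
D: 0.8·292 + 0.2·252 = 284
E: 0.8·292 + 0.2·232 = 280
F: 0.8·242 + 0.2·182 = 230
G: 0.8·292 + 0.2·182 = 270
Highest Hurwicz score = 284 → D.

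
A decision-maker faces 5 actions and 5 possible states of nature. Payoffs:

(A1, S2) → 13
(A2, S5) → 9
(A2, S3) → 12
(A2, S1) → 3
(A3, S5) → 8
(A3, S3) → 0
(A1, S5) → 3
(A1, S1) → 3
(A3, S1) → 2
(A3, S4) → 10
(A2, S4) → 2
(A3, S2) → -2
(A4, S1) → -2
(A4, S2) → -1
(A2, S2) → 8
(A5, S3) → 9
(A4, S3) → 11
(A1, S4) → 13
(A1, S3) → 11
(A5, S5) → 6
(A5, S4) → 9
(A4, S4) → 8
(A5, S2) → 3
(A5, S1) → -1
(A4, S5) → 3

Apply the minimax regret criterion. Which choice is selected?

A1

Column bests: S1=3, S2=13, S3=12, S4=13, S5=9.
A1 regrets: 0, 0, 1, 0, 6 → max 6
A2 regrets: 0, 5, 0, 11, 0 → max 11
A3 regrets: 1, 15, 12, 3, 1 → max 15
A4 regrets: 5, 14, 1, 5, 6 → max 14
A5 regrets: 4, 10, 3, 4, 3 → max 10
Smallest max regret = 6 → A1.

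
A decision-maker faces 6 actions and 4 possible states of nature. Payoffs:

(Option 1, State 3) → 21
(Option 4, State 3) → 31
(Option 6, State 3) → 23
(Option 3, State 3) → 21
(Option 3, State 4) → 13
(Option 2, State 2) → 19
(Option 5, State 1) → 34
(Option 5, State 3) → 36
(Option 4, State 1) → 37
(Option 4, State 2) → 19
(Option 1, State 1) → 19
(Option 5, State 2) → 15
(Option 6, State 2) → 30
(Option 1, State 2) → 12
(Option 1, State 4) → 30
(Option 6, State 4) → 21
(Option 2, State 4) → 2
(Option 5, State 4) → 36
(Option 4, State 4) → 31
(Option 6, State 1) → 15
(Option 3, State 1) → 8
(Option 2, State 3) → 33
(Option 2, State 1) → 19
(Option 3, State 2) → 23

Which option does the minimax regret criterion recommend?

Option 4

Column bests: State 1=37, State 2=30, State 3=36, State 4=36.
Option 1 regrets: 18, 18, 15, 6 → max 18
Option 2 regrets: 18, 11, 3, 34 → max 34
Option 3 regrets: 29, 7, 15, 23 → max 29
Option 4 regrets: 0, 11, 5, 5 → max 11
Option 5 regrets: 3, 15, 0, 0 → max 15
Option 6 regrets: 22, 0, 13, 15 → max 22
Smallest max regret = 11 → Option 4.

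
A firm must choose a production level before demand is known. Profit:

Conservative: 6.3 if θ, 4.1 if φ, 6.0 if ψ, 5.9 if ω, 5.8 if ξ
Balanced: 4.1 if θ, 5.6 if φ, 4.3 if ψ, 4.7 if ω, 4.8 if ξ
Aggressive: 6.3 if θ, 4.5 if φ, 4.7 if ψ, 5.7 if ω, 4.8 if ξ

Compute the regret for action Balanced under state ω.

1.2

Best payoff under ω is 5.9.
Regret = 5.9 − 4.7 = 1.2.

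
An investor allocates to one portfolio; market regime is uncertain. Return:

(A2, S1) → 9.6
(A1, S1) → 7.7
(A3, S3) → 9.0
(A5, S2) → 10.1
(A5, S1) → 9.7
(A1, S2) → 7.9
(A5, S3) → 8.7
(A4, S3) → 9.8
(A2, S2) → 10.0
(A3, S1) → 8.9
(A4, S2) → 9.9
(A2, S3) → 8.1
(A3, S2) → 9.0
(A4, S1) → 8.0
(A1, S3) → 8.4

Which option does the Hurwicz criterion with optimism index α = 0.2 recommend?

A5

A1: 0.2·8.4 + 0.8·7.7 = 7.84
A2: 0.2·10.0 + 0.8·8.1 = 8.48
A3: 0.2·9.0 + 0.8·8.9 = 8.92
A4: 0.2·9.9 + 0.8·8.0 = 8.38
A5: 0.2·10.1 + 0.8·8.7 = 8.98
Highest Hurwicz score = 8.98 → A5.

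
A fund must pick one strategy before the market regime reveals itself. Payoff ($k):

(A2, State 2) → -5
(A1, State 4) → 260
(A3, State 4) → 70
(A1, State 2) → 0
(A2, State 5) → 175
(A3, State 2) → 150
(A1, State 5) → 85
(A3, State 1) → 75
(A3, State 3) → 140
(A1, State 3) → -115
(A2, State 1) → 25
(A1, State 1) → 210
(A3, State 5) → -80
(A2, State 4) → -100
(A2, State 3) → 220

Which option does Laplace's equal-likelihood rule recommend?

Row averages: A1=88, A2=63, A3=71
Highest average = 88 → A1.

A1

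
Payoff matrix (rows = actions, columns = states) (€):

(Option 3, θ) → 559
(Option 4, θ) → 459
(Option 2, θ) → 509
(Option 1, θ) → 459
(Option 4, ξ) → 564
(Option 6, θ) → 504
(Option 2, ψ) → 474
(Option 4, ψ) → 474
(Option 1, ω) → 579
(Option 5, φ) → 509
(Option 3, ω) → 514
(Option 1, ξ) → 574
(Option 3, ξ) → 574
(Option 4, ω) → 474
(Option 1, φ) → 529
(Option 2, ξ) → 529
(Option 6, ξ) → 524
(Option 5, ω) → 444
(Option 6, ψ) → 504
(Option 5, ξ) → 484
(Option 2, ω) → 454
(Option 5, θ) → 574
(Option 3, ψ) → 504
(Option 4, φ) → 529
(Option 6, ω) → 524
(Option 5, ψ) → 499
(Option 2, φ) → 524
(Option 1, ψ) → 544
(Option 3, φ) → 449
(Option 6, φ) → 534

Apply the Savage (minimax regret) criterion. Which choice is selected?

Option 6

Column bests: θ=574, φ=534, ψ=544, ω=579, ξ=574.
Option 1 regrets: 115, 5, 0, 0, 0 → max 115
Option 2 regrets: 65, 10, 70, 125, 45 → max 125
Option 3 regrets: 15, 85, 40, 65, 0 → max 85
Option 4 regrets: 115, 5, 70, 105, 10 → max 115
Option 5 regrets: 0, 25, 45, 135, 90 → max 135
Option 6 regrets: 70, 0, 40, 55, 50 → max 70
Smallest max regret = 70 → Option 6.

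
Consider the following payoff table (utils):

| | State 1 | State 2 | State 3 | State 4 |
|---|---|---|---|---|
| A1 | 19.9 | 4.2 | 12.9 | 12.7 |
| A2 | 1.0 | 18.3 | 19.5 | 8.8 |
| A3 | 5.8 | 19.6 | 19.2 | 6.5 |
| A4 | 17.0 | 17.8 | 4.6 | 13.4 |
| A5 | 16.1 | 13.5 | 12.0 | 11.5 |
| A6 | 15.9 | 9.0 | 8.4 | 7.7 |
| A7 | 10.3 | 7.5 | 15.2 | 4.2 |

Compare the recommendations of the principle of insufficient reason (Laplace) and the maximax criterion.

laplace → A5; maximax → A1 (disagree)

Row averages: A1=12.425, A2=11.9, A3=12.775, A4=13.2, A5=13.275, A6=10.25, A7=9.3
Highest average = 13.275 → A5.
Row maxima: A1=19.9, A2=19.5, A3=19.6, A4=17.8, A5=16.1, A6=15.9, A7=15.2
Best best-case = 19.9 → A1.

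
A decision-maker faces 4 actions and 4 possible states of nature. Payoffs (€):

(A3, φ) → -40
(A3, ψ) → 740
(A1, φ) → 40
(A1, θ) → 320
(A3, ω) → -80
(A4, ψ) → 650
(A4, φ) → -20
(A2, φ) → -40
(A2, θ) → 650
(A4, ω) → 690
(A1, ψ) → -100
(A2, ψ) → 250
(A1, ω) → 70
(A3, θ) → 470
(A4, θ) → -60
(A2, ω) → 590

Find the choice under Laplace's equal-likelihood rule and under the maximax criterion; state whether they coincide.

Row averages: A1=82.5, A2=362.5, A3=272.5, A4=315
Highest average = 362.5 → A2.
Row maxima: A1=320, A2=650, A3=740, A4=690
Best best-case = 740 → A3.

laplace → A2; maximax → A3 (disagree)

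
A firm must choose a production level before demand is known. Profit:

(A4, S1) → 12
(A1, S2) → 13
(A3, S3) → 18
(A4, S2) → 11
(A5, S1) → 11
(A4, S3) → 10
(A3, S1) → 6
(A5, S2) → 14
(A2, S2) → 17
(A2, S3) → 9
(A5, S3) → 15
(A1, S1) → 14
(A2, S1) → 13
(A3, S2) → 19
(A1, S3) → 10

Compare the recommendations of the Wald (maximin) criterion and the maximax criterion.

Row minima: A1=10, A2=9, A3=6, A4=10, A5=11
Best worst-case = 11 → A5.
Row maxima: A1=14, A2=17, A3=19, A4=12, A5=15
Best best-case = 19 → A3.

maximin → A5; maximax → A3 (disagree)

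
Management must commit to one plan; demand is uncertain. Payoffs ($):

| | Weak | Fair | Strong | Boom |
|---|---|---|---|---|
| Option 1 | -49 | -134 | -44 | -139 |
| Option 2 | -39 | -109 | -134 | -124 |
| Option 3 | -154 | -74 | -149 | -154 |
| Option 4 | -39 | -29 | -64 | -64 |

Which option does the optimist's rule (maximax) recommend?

Row maxima: Option 1=-44, Option 2=-39, Option 3=-74, Option 4=-29
Best best-case = -29 → Option 4.

Option 4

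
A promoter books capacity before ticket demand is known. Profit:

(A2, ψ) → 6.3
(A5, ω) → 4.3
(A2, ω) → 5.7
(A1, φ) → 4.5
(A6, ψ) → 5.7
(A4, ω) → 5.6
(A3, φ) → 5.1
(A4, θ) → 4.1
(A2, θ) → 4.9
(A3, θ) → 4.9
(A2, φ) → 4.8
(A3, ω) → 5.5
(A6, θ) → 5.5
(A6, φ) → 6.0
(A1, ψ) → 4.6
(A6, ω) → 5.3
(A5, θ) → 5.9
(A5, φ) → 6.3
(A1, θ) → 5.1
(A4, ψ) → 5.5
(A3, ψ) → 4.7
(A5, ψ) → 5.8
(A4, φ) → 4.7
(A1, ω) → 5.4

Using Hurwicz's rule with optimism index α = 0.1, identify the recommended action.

A6

A1: 0.1·5.4 + 0.9·4.5 = 4.59
A2: 0.1·6.3 + 0.9·4.8 = 4.95
A3: 0.1·5.5 + 0.9·4.7 = 4.78
A4: 0.1·5.6 + 0.9·4.1 = 4.25
A5: 0.1·6.3 + 0.9·4.3 = 4.5
A6: 0.1·6.0 + 0.9·5.3 = 5.37
Highest Hurwicz score = 5.37 → A6.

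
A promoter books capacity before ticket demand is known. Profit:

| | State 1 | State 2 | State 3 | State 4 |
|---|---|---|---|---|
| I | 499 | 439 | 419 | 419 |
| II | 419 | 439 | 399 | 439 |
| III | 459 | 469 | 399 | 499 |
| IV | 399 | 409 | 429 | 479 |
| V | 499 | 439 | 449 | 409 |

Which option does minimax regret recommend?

III

Column bests: State 1=499, State 2=469, State 3=449, State 4=499.
I regrets: 0, 30, 30, 80 → max 80
II regrets: 80, 30, 50, 60 → max 80
III regrets: 40, 0, 50, 0 → max 50
IV regrets: 100, 60, 20, 20 → max 100
V regrets: 0, 30, 0, 90 → max 90
Smallest max regret = 50 → III.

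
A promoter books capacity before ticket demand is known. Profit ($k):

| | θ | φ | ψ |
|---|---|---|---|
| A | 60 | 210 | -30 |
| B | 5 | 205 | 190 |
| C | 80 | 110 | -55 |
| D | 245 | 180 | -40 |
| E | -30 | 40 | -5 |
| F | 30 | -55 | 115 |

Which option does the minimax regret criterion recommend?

Column bests: θ=245, φ=210, ψ=190.
A regrets: 185, 0, 220 → max 220
B regrets: 240, 5, 0 → max 240
C regrets: 165, 100, 245 → max 245
D regrets: 0, 30, 230 → max 230
E regrets: 275, 170, 195 → max 275
F regrets: 215, 265, 75 → max 265
Smallest max regret = 220 → A.

A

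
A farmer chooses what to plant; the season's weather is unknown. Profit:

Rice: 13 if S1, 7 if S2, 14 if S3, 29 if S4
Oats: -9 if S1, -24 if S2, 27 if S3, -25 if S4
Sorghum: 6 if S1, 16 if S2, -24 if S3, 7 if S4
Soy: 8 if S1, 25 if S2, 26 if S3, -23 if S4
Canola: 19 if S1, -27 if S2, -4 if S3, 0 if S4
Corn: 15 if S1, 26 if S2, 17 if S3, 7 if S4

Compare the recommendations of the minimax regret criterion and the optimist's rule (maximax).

minimax regret → Rice; maximax → Rice (agree)

Column bests: S1=19, S2=26, S3=27, S4=29.
Rice regrets: 6, 19, 13, 0 → max 19
Oats regrets: 28, 50, 0, 54 → max 54
Sorghum regrets: 13, 10, 51, 22 → max 51
Soy regrets: 11, 1, 1, 52 → max 52
Canola regrets: 0, 53, 31, 29 → max 53
Corn regrets: 4, 0, 10, 22 → max 22
Smallest max regret = 19 → Rice.
Row maxima: Rice=29, Oats=27, Sorghum=16, Soy=26, Canola=19, Corn=26
Best best-case = 29 → Rice.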